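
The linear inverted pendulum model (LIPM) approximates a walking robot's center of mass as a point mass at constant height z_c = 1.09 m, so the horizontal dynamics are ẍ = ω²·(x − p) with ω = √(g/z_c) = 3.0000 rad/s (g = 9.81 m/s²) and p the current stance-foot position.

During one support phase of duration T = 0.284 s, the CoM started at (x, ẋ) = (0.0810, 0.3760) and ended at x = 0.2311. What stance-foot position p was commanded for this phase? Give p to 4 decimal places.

ωT = 3.0000·0.284 = 0.852000; cosh(ωT) = 1.385446, sinh(ωT) = 0.958885
x(T) = p + (x₀−p)·cosh(ωT) + (ẋ₀/ω)·sinh(ωT) ⇒ p·(1 − cosh) = x(T) − x₀·cosh − (ẋ₀/ω)·sinh
numerator   = 0.2311 − (0.0810)·1.385446 − (0.3760/3.0000)·0.958885 = -0.001301
denominator = 1 − 1.385446 = -0.385446
p = -0.001301 / -0.385446 = 0.0034

p = 0.0034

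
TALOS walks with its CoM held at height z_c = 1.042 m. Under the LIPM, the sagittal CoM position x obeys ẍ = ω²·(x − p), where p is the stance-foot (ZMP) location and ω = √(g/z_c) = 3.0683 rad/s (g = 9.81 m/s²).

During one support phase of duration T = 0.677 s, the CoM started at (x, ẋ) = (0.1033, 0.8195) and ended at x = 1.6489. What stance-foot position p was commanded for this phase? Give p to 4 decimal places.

p = -0.0592

ωT = 3.0683·0.677 = 2.077239; cosh(ωT) = 4.053838, sinh(ωT) = 3.928562
x(T) = p + (x₀−p)·cosh(ωT) + (ẋ₀/ω)·sinh(ωT) ⇒ p·(1 − cosh) = x(T) − x₀·cosh − (ẋ₀/ω)·sinh
numerator   = 1.6489 − (0.1033)·4.053838 − (0.8195/3.0683)·3.928562 = 0.180875
denominator = 1 − 4.053838 = -3.053838
p = 0.180875 / -3.053838 = -0.0592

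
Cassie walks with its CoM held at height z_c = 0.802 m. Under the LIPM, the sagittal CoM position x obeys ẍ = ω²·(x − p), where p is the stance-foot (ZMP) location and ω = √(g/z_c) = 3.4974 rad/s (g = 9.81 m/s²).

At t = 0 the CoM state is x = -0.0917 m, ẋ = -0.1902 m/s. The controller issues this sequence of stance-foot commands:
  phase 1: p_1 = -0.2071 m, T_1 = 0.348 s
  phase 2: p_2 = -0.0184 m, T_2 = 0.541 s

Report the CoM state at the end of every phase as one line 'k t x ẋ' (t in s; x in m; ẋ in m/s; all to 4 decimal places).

phase 1: p=-0.2071, T=0.348, ωT=1.217095, cosh=1.836726, sinh=1.540637; start (x,ẋ)=(-0.091700, -0.190200) → end (x,ẋ)=(-0.078927, 0.272456)
phase 2: p=-0.0184, T=0.541, ωT=1.892093, cosh=3.391998, sinh=3.241242; start (x,ẋ)=(-0.078927, 0.272456) → end (x,ẋ)=(0.028794, 0.238044)

1 0.3480 -0.0789 0.2725
2 0.8890 0.0288 0.2380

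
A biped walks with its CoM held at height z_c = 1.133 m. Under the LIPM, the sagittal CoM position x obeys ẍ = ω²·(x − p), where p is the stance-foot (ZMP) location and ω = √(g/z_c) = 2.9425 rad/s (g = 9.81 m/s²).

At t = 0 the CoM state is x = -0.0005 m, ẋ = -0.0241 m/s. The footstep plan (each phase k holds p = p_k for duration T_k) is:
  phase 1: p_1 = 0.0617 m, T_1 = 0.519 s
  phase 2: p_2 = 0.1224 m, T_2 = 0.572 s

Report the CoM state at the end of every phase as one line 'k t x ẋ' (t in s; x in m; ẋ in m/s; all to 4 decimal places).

phase 1: p=0.0617, T=0.519, ωT=1.527157, cosh=2.411110, sinh=2.193958; start (x,ẋ)=(-0.000500, -0.024100) → end (x,ẋ)=(-0.106240, -0.459654)
phase 2: p=0.1224, T=0.572, ωT=1.683110, cosh=2.784032, sinh=2.598237; start (x,ẋ)=(-0.106240, -0.459654) → end (x,ẋ)=(-0.920017, -3.027717)

1 0.5190 -0.1062 -0.4597
2 1.0910 -0.9200 -3.0277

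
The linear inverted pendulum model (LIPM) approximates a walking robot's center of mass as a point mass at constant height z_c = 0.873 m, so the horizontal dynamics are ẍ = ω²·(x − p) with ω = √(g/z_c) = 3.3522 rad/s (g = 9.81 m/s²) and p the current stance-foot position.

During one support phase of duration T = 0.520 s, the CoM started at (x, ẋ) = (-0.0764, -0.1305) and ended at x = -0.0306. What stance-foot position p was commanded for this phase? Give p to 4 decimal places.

ωT = 3.3522·0.520 = 1.743144; cosh(ωT) = 2.945127, sinh(ωT) = 2.770157
x(T) = p + (x₀−p)·cosh(ωT) + (ẋ₀/ω)·sinh(ωT) ⇒ p·(1 − cosh) = x(T) − x₀·cosh − (ẋ₀/ω)·sinh
numerator   = -0.0306 − (-0.0764)·2.945127 − (-0.1305/3.3522)·2.770157 = 0.302249
denominator = 1 − 2.945127 = -1.945127
p = 0.302249 / -1.945127 = -0.1554

p = -0.1554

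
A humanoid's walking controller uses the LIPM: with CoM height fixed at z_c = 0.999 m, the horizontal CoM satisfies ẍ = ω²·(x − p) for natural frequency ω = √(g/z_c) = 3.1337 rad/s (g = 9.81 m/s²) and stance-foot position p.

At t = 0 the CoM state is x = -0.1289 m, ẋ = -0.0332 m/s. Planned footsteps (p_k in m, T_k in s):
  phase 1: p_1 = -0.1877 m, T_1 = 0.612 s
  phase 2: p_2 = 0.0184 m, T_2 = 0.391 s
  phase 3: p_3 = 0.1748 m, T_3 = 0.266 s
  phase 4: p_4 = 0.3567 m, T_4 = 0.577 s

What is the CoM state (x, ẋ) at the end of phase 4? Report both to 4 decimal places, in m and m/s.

x = 1.5973, ẋ = 4.0288

phase 1: p=-0.1877, T=0.612, ωT=1.917824, cosh=3.476531, sinh=3.329604; start (x,ẋ)=(-0.128900, -0.033200) → end (x,ẋ)=(-0.018556, 0.498097)
phase 2: p=0.0184, T=0.391, ωT=1.225277, cosh=1.849392, sinh=1.555716; start (x,ẋ)=(-0.018556, 0.498097) → end (x,ẋ)=(0.197334, 0.741014)
phase 3: p=0.1748, T=0.266, ωT=0.833564, cosh=1.368003, sinh=0.933505; start (x,ẋ)=(0.197334, 0.741014) → end (x,ẋ)=(0.426368, 1.079627)
phase 4: p=0.3567, T=0.577, ωT=1.808145, cosh=3.131540, sinh=2.967582; start (x,ẋ)=(0.426368, 1.079627) → end (x,ẋ)=(1.597265, 4.028776)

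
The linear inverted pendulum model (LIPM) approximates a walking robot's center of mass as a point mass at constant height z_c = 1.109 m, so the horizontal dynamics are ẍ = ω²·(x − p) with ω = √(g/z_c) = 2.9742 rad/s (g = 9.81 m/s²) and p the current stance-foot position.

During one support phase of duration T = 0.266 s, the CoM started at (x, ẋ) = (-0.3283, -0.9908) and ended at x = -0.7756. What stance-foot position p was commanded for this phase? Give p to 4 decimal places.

ωT = 2.9742·0.266 = 0.791137; cosh(ωT) = 1.329616, sinh(ωT) = 0.876287
x(T) = p + (x₀−p)·cosh(ωT) + (ẋ₀/ω)·sinh(ωT) ⇒ p·(1 − cosh) = x(T) − x₀·cosh − (ẋ₀/ω)·sinh
numerator   = -0.7756 − (-0.3283)·1.329616 − (-0.9908/2.9742)·0.876287 = -0.047168
denominator = 1 − 1.329616 = -0.329616
p = -0.047168 / -0.329616 = 0.1431

p = 0.1431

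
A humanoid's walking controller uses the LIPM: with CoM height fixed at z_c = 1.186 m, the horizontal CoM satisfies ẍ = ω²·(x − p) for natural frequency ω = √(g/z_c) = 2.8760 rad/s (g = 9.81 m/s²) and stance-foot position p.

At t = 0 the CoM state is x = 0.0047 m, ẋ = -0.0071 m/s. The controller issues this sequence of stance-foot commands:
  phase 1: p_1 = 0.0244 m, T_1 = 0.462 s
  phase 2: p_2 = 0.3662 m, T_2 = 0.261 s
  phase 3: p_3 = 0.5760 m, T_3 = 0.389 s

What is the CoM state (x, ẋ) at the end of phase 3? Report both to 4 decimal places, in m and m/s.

x = -1.1857, ẋ = -4.7159

phase 1: p=0.0244, T=0.462, ωT=1.328712, cosh=2.020497, sinh=1.755679; start (x,ẋ)=(0.004700, -0.007100) → end (x,ẋ)=(-0.019738, -0.113817)
phase 2: p=0.3662, T=0.261, ωT=0.750636, cosh=1.295207, sinh=0.823140; start (x,ẋ)=(-0.019738, -0.113817) → end (x,ẋ)=(-0.166245, -1.061068)
phase 3: p=0.5760, T=0.389, ωT=1.118764, cosh=1.693876, sinh=1.367193; start (x,ẋ)=(-0.166245, -1.061068) → end (x,ẋ)=(-1.185682, -4.715860)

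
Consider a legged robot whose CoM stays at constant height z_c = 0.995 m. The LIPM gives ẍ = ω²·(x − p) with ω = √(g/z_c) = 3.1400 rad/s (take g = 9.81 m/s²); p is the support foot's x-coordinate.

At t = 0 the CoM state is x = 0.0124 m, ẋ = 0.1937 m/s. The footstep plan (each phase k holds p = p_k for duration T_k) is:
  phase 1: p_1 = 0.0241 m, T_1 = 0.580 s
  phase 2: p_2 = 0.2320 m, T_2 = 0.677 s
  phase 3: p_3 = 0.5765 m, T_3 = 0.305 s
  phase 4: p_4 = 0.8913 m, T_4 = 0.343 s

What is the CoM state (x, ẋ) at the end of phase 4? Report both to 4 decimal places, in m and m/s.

phase 1: p=0.0241, T=0.580, ωT=1.821200, cosh=3.170550, sinh=3.008719; start (x,ẋ)=(0.012400, 0.193700) → end (x,ẋ)=(0.172606, 0.503601)
phase 2: p=0.2320, T=0.677, ωT=2.125780, cosh=4.249385, sinh=4.130046; start (x,ẋ)=(0.172606, 0.503601) → end (x,ẋ)=(0.642000, 1.369755)
phase 3: p=0.5765, T=0.305, ωT=0.957700, cosh=1.494736, sinh=1.110961; start (x,ẋ)=(0.642000, 1.369755) → end (x,ẋ)=(1.159037, 2.275913)
phase 4: p=0.8913, T=0.343, ωT=1.077020, cosh=1.638263, sinh=1.297654; start (x,ẋ)=(1.159037, 2.275913) → end (x,ẋ)=(2.270480, 4.819474)

x = 2.2705, ẋ = 4.8195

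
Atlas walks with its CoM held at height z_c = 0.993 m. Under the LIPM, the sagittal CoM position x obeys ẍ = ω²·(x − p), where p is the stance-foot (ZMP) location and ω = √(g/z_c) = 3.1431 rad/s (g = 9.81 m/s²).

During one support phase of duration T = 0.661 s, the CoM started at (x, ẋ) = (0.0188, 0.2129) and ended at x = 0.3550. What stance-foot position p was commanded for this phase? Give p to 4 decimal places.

ωT = 3.1431·0.661 = 2.077589; cosh(ωT) = 4.055213, sinh(ωT) = 3.929981
x(T) = p + (x₀−p)·cosh(ωT) + (ẋ₀/ω)·sinh(ωT) ⇒ p·(1 − cosh) = x(T) − x₀·cosh − (ẋ₀/ω)·sinh
numerator   = 0.3550 − (0.0188)·4.055213 − (0.2129/3.1431)·3.929981 = 0.012562
denominator = 1 − 4.055213 = -3.055213
p = 0.012562 / -3.055213 = -0.0041

p = -0.0041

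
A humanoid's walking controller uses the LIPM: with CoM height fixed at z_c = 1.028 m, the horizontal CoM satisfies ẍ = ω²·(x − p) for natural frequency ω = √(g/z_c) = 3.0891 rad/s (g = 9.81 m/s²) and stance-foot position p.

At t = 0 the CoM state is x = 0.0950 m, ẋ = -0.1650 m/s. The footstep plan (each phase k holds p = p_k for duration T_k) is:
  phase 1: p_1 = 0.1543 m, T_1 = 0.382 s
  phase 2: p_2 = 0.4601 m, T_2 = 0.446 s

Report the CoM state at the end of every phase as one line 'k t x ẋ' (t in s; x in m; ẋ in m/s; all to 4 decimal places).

1 0.3820 -0.0300 -0.5638
2 0.8280 -0.9125 -4.0004

phase 1: p=0.1543, T=0.382, ωT=1.180036, cosh=1.780880, sinh=1.473612; start (x,ẋ)=(0.095000, -0.165000) → end (x,ẋ)=(-0.030017, -0.563787)
phase 2: p=0.4601, T=0.446, ωT=1.377739, cosh=2.109036, sinh=1.856887; start (x,ẋ)=(-0.030017, -0.563787) → end (x,ẋ)=(-0.912472, -4.000413)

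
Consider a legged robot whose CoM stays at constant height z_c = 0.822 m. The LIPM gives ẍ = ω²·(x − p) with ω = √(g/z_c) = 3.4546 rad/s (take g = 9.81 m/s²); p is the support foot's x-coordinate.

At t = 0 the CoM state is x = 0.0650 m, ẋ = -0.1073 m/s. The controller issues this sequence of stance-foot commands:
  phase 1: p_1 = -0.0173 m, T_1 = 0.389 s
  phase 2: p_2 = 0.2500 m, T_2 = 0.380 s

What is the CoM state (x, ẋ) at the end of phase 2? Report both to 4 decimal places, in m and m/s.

x = 0.0863, ẋ = -0.3444

phase 1: p=-0.0173, T=0.389, ωT=1.343839, cosh=2.047288, sinh=1.786446; start (x,ẋ)=(0.065000, -0.107300) → end (x,ẋ)=(0.095705, 0.288237)
phase 2: p=0.2500, T=0.380, ωT=1.312748, cosh=1.992726, sinh=1.723646; start (x,ẋ)=(0.095705, 0.288237) → end (x,ẋ)=(0.086345, -0.344375)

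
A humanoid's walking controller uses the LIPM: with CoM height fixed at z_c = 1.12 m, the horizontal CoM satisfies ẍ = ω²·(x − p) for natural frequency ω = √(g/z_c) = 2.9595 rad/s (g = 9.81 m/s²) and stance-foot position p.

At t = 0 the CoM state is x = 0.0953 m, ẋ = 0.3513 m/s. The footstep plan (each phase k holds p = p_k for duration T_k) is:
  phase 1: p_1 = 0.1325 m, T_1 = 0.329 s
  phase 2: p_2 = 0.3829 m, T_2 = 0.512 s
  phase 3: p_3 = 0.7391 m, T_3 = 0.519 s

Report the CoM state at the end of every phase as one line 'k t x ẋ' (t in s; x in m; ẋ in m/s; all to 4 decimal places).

1 0.3290 0.2110 0.4064
2 0.8410 0.2702 -0.1325
3 1.3600 -0.4998 -3.3964

phase 1: p=0.1325, T=0.329, ωT=0.973676, cosh=1.512675, sinh=1.134983; start (x,ẋ)=(0.095300, 0.351300) → end (x,ẋ)=(0.210954, 0.406449)
phase 2: p=0.3829, T=0.512, ωT=1.515264, cosh=2.385186, sinh=2.165436; start (x,ẋ)=(0.210954, 0.406449) → end (x,ẋ)=(0.270171, -0.132480)
phase 3: p=0.7391, T=0.519, ωT=1.535980, cosh=2.430562, sinh=2.215317; start (x,ẋ)=(0.270171, -0.132480) → end (x,ẋ)=(-0.499829, -3.396411)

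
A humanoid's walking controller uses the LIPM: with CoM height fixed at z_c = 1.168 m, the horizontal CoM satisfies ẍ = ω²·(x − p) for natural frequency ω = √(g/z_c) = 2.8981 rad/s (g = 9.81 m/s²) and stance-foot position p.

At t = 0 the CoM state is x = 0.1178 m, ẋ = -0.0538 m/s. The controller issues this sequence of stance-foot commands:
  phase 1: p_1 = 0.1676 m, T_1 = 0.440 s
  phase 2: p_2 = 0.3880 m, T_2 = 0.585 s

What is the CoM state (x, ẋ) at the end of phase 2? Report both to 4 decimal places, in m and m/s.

x = -0.9001, ẋ = -3.6112

phase 1: p=0.1676, T=0.440, ωT=1.275164, cosh=1.929337, sinh=1.649952; start (x,ẋ)=(0.117800, -0.053800) → end (x,ẋ)=(0.040890, -0.341928)
phase 2: p=0.3880, T=0.585, ωT=1.695388, cosh=2.816145, sinh=2.632617; start (x,ẋ)=(0.040890, -0.341928) → end (x,ẋ)=(-0.900119, -3.611229)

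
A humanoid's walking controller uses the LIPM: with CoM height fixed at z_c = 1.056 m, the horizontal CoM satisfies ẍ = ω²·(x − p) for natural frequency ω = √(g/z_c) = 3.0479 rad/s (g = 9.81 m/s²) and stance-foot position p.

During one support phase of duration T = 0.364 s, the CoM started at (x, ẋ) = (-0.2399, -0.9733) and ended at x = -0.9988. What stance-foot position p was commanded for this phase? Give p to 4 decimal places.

p = 0.2406

ωT = 3.0479·0.364 = 1.109436; cosh(ωT) = 1.681196, sinh(ωT) = 1.351451
x(T) = p + (x₀−p)·cosh(ωT) + (ẋ₀/ω)·sinh(ωT) ⇒ p·(1 − cosh) = x(T) − x₀·cosh − (ẋ₀/ω)·sinh
numerator   = -0.9988 − (-0.2399)·1.681196 − (-0.9733/3.0479)·1.351451 = -0.163916
denominator = 1 − 1.681196 = -0.681196
p = -0.163916 / -0.681196 = 0.2406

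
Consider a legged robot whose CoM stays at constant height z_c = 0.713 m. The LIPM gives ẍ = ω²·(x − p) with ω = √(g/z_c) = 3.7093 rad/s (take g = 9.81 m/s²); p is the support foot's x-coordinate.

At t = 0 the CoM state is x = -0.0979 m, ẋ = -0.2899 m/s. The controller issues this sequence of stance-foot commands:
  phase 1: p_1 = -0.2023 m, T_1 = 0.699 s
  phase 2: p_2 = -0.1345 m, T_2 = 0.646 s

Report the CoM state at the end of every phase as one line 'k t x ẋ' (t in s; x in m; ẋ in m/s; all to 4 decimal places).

phase 1: p=-0.2023, T=0.699, ωT=2.592801, cosh=6.720983, sinh=6.646173; start (x,ẋ)=(-0.097900, -0.289900) → end (x,ẋ)=(-0.020060, 0.625324)
phase 2: p=-0.1345, T=0.646, ωT=2.396208, cosh=5.536258, sinh=5.445195; start (x,ẋ)=(-0.020060, 0.625324) → end (x,ẋ)=(1.417033, 5.773388)

1 0.6990 -0.0201 0.6253
2 1.3450 1.4170 5.7734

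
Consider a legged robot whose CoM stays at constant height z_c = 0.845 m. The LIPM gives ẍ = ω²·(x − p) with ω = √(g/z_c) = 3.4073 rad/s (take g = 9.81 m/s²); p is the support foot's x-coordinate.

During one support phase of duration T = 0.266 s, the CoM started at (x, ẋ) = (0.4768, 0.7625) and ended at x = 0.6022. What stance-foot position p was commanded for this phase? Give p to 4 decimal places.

ωT = 3.4073·0.266 = 0.906342; cosh(ωT) = 1.439625, sinh(ωT) = 1.035626
x(T) = p + (x₀−p)·cosh(ωT) + (ẋ₀/ω)·sinh(ωT) ⇒ p·(1 − cosh) = x(T) − x₀·cosh − (ẋ₀/ω)·sinh
numerator   = 0.6022 − (0.4768)·1.439625 − (0.7625/3.4073)·1.035626 = -0.315970
denominator = 1 − 1.439625 = -0.439625
p = -0.315970 / -0.439625 = 0.7187

p = 0.7187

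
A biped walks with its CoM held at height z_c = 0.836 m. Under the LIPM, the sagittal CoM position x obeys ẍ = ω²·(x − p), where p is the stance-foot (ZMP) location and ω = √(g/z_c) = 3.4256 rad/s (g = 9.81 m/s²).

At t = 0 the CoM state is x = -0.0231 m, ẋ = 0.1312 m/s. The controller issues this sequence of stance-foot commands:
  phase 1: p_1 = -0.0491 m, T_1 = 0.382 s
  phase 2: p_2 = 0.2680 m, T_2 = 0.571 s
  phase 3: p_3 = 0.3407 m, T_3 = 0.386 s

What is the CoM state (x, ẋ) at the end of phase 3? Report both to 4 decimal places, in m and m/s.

phase 1: p=-0.0491, T=0.382, ωT=1.308579, cosh=1.985558, sinh=1.715354; start (x,ẋ)=(-0.023100, 0.131200) → end (x,ẋ)=(0.068222, 0.413284)
phase 2: p=0.2680, T=0.571, ωT=1.956018, cosh=3.606266, sinh=3.464845; start (x,ẋ)=(0.068222, 0.413284) → end (x,ẋ)=(-0.034432, -0.880783)
phase 3: p=0.3407, T=0.386, ωT=1.322282, cosh=2.009249, sinh=1.742723; start (x,ẋ)=(-0.034432, -0.880783) → end (x,ẋ)=(-0.861120, -4.009206)

x = -0.8611, ẋ = -4.0092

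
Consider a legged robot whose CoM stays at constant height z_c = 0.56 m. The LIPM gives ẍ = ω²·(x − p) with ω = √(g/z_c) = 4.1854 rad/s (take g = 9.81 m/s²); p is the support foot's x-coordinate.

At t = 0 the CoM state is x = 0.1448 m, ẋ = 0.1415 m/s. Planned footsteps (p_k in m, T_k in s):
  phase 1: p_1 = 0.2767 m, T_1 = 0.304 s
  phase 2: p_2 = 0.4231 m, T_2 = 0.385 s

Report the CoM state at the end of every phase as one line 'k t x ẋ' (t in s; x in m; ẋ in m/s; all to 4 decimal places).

1 0.3040 0.0784 -0.6355
2 0.6890 -0.8398 -5.1249

phase 1: p=0.2767, T=0.304, ωT=1.272362, cosh=1.924721, sinh=1.644551; start (x,ẋ)=(0.144800, 0.141500) → end (x,ẋ)=(0.078428, -0.635534)
phase 2: p=0.4231, T=0.385, ωT=1.611379, cosh=2.604664, sinh=2.405051; start (x,ẋ)=(0.078428, -0.635534) → end (x,ẋ)=(-0.839850, -5.124851)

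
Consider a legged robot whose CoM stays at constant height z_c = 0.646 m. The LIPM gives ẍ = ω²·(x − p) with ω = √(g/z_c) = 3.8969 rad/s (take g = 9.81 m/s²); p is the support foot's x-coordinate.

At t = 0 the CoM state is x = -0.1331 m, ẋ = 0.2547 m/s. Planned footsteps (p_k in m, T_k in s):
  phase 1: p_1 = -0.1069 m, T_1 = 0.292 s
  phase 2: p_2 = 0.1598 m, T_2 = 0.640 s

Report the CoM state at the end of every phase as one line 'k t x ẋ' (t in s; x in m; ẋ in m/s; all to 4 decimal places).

phase 1: p=-0.1069, T=0.292, ωT=1.137895, cosh=1.720343, sinh=1.399850; start (x,ẋ)=(-0.133100, 0.254700) → end (x,ẋ)=(-0.060479, 0.295248)
phase 2: p=0.1598, T=0.640, ωT=2.494016, cosh=6.096195, sinh=6.013617; start (x,ẋ)=(-0.060479, 0.295248) → end (x,ẋ)=(-0.727444, -3.362236)

1 0.2920 -0.0605 0.2952
2 0.9320 -0.7274 -3.3622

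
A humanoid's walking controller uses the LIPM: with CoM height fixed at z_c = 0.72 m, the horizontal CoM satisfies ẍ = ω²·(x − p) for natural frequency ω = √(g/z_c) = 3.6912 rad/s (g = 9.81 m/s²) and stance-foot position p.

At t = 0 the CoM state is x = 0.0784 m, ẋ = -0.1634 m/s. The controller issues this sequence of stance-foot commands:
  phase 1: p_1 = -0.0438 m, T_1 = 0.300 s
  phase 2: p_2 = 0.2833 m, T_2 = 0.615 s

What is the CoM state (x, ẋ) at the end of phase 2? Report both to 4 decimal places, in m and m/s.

x = -0.1724, ẋ = -1.5784

phase 1: p=-0.0438, T=0.300, ωT=1.107360, cosh=1.678394, sinh=1.347964; start (x,ẋ)=(0.078400, -0.163400) → end (x,ẋ)=(0.101629, 0.333769)
phase 2: p=0.2833, T=0.615, ωT=2.270088, cosh=4.891778, sinh=4.788475; start (x,ẋ)=(0.101629, 0.333769) → end (x,ẋ)=(-0.172407, -1.578352)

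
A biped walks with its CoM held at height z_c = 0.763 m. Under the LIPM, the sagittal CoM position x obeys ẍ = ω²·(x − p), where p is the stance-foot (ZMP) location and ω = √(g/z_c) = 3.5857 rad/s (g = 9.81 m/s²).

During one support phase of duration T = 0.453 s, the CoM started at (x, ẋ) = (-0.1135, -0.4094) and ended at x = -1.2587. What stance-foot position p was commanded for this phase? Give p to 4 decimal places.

p = 0.4163

ωT = 3.5857·0.453 = 1.624322; cosh(ωT) = 2.636011, sinh(ωT) = 2.438966
x(T) = p + (x₀−p)·cosh(ωT) + (ẋ₀/ω)·sinh(ωT) ⇒ p·(1 − cosh) = x(T) − x₀·cosh − (ẋ₀/ω)·sinh
numerator   = -1.2587 − (-0.1135)·2.636011 − (-0.4094/3.5857)·2.438966 = -0.681042
denominator = 1 − 2.636011 = -1.636011
p = -0.681042 / -1.636011 = 0.4163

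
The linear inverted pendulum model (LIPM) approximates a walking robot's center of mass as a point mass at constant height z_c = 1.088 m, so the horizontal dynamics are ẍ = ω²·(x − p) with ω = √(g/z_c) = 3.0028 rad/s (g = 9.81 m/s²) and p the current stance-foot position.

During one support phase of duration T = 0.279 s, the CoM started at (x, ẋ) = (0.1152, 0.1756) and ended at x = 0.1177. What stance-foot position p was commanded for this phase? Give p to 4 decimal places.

p = 0.2562

ωT = 3.0028·0.279 = 0.837781; cosh(ωT) = 1.371951, sinh(ωT) = 0.939282
x(T) = p + (x₀−p)·cosh(ωT) + (ẋ₀/ω)·sinh(ωT) ⇒ p·(1 − cosh) = x(T) − x₀·cosh − (ẋ₀/ω)·sinh
numerator   = 0.1177 − (0.1152)·1.371951 − (0.1756/3.0028)·0.939282 = -0.095277
denominator = 1 − 1.371951 = -0.371951
p = -0.095277 / -0.371951 = 0.2562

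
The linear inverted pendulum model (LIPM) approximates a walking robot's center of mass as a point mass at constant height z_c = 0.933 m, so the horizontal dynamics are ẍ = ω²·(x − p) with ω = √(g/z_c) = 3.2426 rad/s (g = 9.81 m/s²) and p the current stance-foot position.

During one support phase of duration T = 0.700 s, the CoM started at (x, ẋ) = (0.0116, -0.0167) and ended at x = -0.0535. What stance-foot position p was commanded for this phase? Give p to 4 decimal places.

ωT = 3.2426·0.700 = 2.269820; cosh(ωT) = 4.890495, sinh(ωT) = 4.787164
x(T) = p + (x₀−p)·cosh(ωT) + (ẋ₀/ω)·sinh(ωT) ⇒ p·(1 − cosh) = x(T) − x₀·cosh − (ẋ₀/ω)·sinh
numerator   = -0.0535 − (0.0116)·4.890495 − (-0.0167/3.2426)·4.787164 = -0.085575
denominator = 1 − 4.890495 = -3.890495
p = -0.085575 / -3.890495 = 0.0220

p = 0.0220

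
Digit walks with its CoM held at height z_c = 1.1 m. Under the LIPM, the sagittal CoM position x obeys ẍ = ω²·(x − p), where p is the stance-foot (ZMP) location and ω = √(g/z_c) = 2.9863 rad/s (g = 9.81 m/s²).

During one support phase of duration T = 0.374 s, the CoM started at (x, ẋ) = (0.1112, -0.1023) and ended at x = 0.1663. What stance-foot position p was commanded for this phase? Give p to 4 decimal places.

p = -0.0361

ωT = 2.9863·0.374 = 1.116876; cosh(ωT) = 1.691298, sinh(ωT) = 1.363997
x(T) = p + (x₀−p)·cosh(ωT) + (ẋ₀/ω)·sinh(ωT) ⇒ p·(1 − cosh) = x(T) − x₀·cosh − (ẋ₀/ω)·sinh
numerator   = 0.1663 − (0.1112)·1.691298 − (-0.1023/2.9863)·1.363997 = 0.024953
denominator = 1 − 1.691298 = -0.691298
p = 0.024953 / -0.691298 = -0.0361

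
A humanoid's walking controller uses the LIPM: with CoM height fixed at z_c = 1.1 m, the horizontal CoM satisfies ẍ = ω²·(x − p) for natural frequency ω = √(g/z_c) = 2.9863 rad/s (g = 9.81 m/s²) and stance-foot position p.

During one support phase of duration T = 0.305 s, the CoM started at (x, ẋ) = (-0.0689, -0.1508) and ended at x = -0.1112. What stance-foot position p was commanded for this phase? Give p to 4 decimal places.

p = -0.0921

ωT = 2.9863·0.305 = 0.910821; cosh(ωT) = 1.444279, sinh(ωT) = 1.042085
x(T) = p + (x₀−p)·cosh(ωT) + (ẋ₀/ω)·sinh(ωT) ⇒ p·(1 − cosh) = x(T) − x₀·cosh − (ẋ₀/ω)·sinh
numerator   = -0.1112 − (-0.0689)·1.444279 − (-0.1508/2.9863)·1.042085 = 0.040933
denominator = 1 − 1.444279 = -0.444279
p = 0.040933 / -0.444279 = -0.0921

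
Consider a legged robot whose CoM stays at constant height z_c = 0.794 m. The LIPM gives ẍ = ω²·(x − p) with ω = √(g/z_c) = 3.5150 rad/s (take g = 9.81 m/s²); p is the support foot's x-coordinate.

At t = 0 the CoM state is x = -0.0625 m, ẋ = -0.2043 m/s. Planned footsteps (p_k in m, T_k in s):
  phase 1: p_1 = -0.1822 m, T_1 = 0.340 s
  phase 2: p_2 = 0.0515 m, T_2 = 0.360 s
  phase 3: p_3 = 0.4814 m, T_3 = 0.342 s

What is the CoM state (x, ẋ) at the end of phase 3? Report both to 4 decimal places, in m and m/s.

phase 1: p=-0.1822, T=0.340, ωT=1.195100, cosh=1.803281, sinh=1.500607; start (x,ẋ)=(-0.062500, -0.204300) → end (x,ẋ)=(-0.053566, 0.262963)
phase 2: p=0.0515, T=0.360, ωT=1.265400, cosh=1.913318, sinh=1.631192; start (x,ẋ)=(-0.053566, 0.262963) → end (x,ẋ)=(-0.027492, -0.099278)
phase 3: p=0.4814, T=0.342, ωT=1.202130, cosh=1.813875, sinh=1.513321; start (x,ẋ)=(-0.027492, -0.099278) → end (x,ẋ)=(-0.484410, -2.887042)

x = -0.4844, ẋ = -2.8870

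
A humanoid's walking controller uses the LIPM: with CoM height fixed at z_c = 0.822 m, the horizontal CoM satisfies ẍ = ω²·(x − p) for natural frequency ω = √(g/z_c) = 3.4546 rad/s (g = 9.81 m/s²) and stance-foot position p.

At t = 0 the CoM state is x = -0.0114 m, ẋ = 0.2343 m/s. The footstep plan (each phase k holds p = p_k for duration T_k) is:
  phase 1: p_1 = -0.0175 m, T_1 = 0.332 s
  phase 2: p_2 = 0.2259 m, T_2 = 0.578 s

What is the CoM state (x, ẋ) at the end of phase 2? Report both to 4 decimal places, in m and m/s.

phase 1: p=-0.0175, T=0.332, ωT=1.146927, cosh=1.733057, sinh=1.415446; start (x,ẋ)=(-0.011400, 0.234300) → end (x,ẋ)=(0.089071, 0.435883)
phase 2: p=0.2259, T=0.578, ωT=1.996759, cosh=3.750460, sinh=3.614685; start (x,ẋ)=(0.089071, 0.435883) → end (x,ẋ)=(0.168810, -0.073863)

x = 0.1688, ẋ = -0.0739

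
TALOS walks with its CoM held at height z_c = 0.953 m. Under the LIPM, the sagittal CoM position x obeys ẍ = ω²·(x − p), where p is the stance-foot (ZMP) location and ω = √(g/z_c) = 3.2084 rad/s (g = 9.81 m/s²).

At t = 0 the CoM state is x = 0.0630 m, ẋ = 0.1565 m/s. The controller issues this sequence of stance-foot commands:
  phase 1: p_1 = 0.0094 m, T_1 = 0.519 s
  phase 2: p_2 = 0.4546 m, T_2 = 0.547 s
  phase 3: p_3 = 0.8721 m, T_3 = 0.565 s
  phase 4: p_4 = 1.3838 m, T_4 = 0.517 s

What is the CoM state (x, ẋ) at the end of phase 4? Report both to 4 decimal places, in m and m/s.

x = 2.2018, ẋ = 2.9863

phase 1: p=0.0094, T=0.519, ωT=1.665160, cosh=2.737839, sinh=2.548678; start (x,ẋ)=(0.063000, 0.156500) → end (x,ẋ)=(0.280468, 0.866769)
phase 2: p=0.4546, T=0.547, ωT=1.754995, cosh=2.978163, sinh=2.805255; start (x,ẋ)=(0.280468, 0.866769) → end (x,ẋ)=(0.693863, 1.014125)
phase 3: p=0.8721, T=0.565, ωT=1.812746, cosh=3.145228, sinh=2.982022; start (x,ẋ)=(0.693863, 1.014125) → end (x,ẋ)=(1.254075, 1.484370)
phase 4: p=1.3838, T=0.517, ωT=1.658743, cosh=2.721541, sinh=2.531162; start (x,ẋ)=(1.254075, 1.484370) → end (x,ẋ)=(2.201795, 2.986284)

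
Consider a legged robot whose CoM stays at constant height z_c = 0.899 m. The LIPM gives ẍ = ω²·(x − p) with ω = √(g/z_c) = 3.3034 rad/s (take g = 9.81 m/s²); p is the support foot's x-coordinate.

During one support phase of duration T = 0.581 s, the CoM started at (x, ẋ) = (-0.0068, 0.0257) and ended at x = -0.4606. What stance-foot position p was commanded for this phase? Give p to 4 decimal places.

ωT = 3.3034·0.581 = 1.919275; cosh(ωT) = 3.481366, sinh(ωT) = 3.334652
x(T) = p + (x₀−p)·cosh(ωT) + (ẋ₀/ω)·sinh(ωT) ⇒ p·(1 − cosh) = x(T) − x₀·cosh − (ẋ₀/ω)·sinh
numerator   = -0.4606 − (-0.0068)·3.481366 − (0.0257/3.3034)·3.334652 = -0.462870
denominator = 1 − 3.481366 = -2.481366
p = -0.462870 / -2.481366 = 0.1865

p = 0.1865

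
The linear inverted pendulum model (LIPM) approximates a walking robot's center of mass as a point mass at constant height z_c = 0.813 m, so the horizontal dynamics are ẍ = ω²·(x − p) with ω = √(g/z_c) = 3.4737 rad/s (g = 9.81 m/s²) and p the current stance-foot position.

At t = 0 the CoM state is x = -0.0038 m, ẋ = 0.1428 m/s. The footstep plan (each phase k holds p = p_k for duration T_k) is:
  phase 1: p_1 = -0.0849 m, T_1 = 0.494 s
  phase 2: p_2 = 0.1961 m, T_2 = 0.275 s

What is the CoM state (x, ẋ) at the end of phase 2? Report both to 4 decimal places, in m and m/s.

phase 1: p=-0.0849, T=0.494, ωT=1.716008, cosh=2.871030, sinh=2.691248; start (x,ẋ)=(-0.003800, 0.142800) → end (x,ẋ)=(0.258575, 1.168154)
phase 2: p=0.1961, T=0.275, ωT=0.955268, cosh=1.492038, sinh=1.107328; start (x,ẋ)=(0.258575, 1.168154) → end (x,ẋ)=(0.661693, 1.983240)

x = 0.6617, ẋ = 1.9832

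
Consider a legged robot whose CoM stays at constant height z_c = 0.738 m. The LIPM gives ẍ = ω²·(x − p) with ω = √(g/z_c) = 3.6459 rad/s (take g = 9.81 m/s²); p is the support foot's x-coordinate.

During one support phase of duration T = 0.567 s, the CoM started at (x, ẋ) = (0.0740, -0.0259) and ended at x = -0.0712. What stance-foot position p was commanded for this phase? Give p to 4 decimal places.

ωT = 3.6459·0.567 = 2.067225; cosh(ωT) = 4.014700, sinh(ωT) = 3.888164
x(T) = p + (x₀−p)·cosh(ωT) + (ẋ₀/ω)·sinh(ωT) ⇒ p·(1 − cosh) = x(T) − x₀·cosh − (ẋ₀/ω)·sinh
numerator   = -0.0712 − (0.0740)·4.014700 − (-0.0259/3.6459)·3.888164 = -0.340667
denominator = 1 − 4.014700 = -3.014700
p = -0.340667 / -3.014700 = 0.1130

p = 0.1130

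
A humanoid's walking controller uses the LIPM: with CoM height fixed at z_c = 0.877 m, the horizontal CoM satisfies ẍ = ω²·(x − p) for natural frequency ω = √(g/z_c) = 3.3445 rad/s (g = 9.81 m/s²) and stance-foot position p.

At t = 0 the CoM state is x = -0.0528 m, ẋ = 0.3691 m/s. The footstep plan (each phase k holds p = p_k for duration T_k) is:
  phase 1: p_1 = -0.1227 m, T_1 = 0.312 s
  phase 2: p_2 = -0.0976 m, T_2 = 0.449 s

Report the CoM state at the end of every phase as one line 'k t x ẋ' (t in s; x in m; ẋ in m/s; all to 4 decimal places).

1 0.3120 0.1261 0.8796
2 0.7610 0.9904 3.6682

phase 1: p=-0.1227, T=0.312, ωT=1.043484, cosh=1.595658, sinh=1.243433; start (x,ẋ)=(-0.052800, 0.369100) → end (x,ẋ)=(0.126062, 0.879648)
phase 2: p=-0.0976, T=0.449, ωT=1.501680, cosh=2.355991, sinh=2.133236; start (x,ẋ)=(0.126062, 0.879648) → end (x,ẋ)=(0.990415, 3.668184)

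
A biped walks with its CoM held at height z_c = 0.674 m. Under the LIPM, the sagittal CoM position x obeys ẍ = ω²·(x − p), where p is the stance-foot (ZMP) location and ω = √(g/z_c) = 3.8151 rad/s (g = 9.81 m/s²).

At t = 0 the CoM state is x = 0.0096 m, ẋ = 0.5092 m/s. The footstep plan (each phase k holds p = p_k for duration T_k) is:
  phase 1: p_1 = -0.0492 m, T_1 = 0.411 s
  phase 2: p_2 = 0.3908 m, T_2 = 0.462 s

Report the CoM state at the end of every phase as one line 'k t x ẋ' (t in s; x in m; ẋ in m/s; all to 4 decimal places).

phase 1: p=-0.0492, T=0.411, ωT=1.568006, cosh=2.502767, sinh=2.294307; start (x,ẋ)=(0.009600, 0.509200) → end (x,ẋ)=(0.404183, 1.789086)
phase 2: p=0.3908, T=0.462, ωT=1.762576, cosh=2.999516, sinh=2.827914; start (x,ẋ)=(0.404183, 1.789086) → end (x,ẋ)=(1.757089, 5.510779)

1 0.4110 0.4042 1.7891
2 0.8730 1.7571 5.5108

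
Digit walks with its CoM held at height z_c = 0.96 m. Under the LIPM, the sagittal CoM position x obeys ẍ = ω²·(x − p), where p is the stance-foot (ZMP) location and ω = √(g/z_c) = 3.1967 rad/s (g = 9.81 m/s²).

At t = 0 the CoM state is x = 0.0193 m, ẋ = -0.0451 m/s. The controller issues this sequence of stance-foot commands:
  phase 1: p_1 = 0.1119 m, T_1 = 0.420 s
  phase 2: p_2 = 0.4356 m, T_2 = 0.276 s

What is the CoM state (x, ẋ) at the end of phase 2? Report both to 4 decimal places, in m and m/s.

phase 1: p=0.1119, T=0.420, ωT=1.342614, cosh=2.045101, sinh=1.783939; start (x,ẋ)=(0.019300, -0.045100) → end (x,ẋ)=(-0.102645, -0.620306)
phase 2: p=0.4356, T=0.276, ωT=0.882289, cosh=1.415130, sinh=1.001295; start (x,ẋ)=(-0.102645, -0.620306) → end (x,ẋ)=(-0.520383, -2.600648)

x = -0.5204, ẋ = -2.6006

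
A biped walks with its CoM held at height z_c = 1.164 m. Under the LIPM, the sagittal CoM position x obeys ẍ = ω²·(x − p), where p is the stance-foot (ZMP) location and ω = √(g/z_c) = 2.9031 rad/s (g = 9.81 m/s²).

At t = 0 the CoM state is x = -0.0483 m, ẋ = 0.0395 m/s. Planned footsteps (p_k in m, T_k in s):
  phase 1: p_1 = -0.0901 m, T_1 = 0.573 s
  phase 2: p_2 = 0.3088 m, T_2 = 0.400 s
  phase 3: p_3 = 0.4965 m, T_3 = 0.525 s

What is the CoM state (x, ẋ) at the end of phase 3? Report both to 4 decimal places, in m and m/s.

x = -0.7490, ẋ = -3.4192

phase 1: p=-0.0901, T=0.573, ωT=1.663476, cosh=2.733552, sinh=2.544073; start (x,ẋ)=(-0.048300, 0.039500) → end (x,ẋ)=(0.058778, 0.416698)
phase 2: p=0.3088, T=0.400, ωT=1.161240, cosh=1.753494, sinh=1.440397; start (x,ẋ)=(0.058778, 0.416698) → end (x,ẋ)=(0.077135, -0.314821)
phase 3: p=0.4965, T=0.525, ωT=1.524127, cosh=2.404474, sinh=2.186663; start (x,ẋ)=(0.077135, -0.314821) → end (x,ẋ)=(-0.748981, -3.419151)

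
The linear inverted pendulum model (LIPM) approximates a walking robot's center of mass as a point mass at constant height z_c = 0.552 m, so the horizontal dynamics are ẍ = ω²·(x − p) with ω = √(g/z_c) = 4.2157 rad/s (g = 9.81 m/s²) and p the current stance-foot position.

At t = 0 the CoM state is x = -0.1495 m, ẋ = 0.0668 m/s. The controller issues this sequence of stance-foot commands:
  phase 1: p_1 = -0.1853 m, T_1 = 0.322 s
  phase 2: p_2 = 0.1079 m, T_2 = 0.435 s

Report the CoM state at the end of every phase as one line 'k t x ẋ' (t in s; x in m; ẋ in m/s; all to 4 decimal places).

phase 1: p=-0.1853, T=0.322, ωT=1.357455, cosh=2.071803, sinh=1.814488; start (x,ẋ)=(-0.149500, 0.066800) → end (x,ẋ)=(-0.082378, 0.412243)
phase 2: p=0.1079, T=0.435, ωT=1.833830, cosh=3.208803, sinh=3.049002; start (x,ẋ)=(-0.082378, 0.412243) → end (x,ẋ)=(-0.204510, -1.122965)

1 0.3220 -0.0824 0.4122
2 0.7570 -0.2045 -1.1230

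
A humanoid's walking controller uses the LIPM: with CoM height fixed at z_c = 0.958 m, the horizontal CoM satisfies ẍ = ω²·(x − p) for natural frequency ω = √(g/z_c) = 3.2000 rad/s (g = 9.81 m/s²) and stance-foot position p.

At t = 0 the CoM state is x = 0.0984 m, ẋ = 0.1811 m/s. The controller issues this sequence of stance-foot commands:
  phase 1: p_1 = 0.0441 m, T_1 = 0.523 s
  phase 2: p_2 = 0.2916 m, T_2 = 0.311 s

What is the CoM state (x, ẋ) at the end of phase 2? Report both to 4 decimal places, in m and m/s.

phase 1: p=0.0441, T=0.523, ωT=1.673600, cosh=2.759448, sinh=2.571878; start (x,ẋ)=(0.098400, 0.181100) → end (x,ẋ)=(0.339490, 0.946626)
phase 2: p=0.2916, T=0.311, ωT=0.995200, cosh=1.537457, sinh=1.167808; start (x,ẋ)=(0.339490, 0.946626) → end (x,ẋ)=(0.710691, 1.634362)

x = 0.7107, ẋ = 1.6344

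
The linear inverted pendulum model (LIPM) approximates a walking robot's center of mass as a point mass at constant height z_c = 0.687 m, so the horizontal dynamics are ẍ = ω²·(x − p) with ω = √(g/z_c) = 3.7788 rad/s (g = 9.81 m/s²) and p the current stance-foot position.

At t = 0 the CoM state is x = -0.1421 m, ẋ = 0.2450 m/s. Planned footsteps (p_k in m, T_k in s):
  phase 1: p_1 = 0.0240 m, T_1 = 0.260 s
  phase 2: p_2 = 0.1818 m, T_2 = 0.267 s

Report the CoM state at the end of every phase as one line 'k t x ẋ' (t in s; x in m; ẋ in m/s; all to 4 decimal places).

1 0.2600 -0.1545 -0.3477
2 0.5270 -0.4501 -2.0511

phase 1: p=0.0240, T=0.260, ωT=0.982488, cosh=1.522736, sinh=1.148358; start (x,ẋ)=(-0.142100, 0.245000) → end (x,ẋ)=(-0.154472, -0.347706)
phase 2: p=0.1818, T=0.267, ωT=1.008940, cosh=1.553648, sinh=1.189043; start (x,ẋ)=(-0.154472, -0.347706) → end (x,ẋ)=(-0.450059, -2.051137)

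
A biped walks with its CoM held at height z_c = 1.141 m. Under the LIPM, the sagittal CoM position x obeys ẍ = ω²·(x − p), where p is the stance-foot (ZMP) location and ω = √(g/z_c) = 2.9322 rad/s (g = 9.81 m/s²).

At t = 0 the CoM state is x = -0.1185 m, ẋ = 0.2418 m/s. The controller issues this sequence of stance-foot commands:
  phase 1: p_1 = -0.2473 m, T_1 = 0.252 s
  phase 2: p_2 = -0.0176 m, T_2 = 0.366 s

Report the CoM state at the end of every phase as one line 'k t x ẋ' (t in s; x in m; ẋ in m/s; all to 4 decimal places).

1 0.2520 -0.0151 0.6160
2 0.6180 0.2578 1.0157

phase 1: p=-0.2473, T=0.252, ωT=0.738914, cosh=1.285647, sinh=0.808015; start (x,ẋ)=(-0.118500, 0.241800) → end (x,ẋ)=(-0.015077, 0.616030)
phase 2: p=-0.0176, T=0.366, ωT=1.073185, cosh=1.633299, sinh=1.291381; start (x,ẋ)=(-0.015077, 0.616030) → end (x,ẋ)=(0.257829, 1.015716)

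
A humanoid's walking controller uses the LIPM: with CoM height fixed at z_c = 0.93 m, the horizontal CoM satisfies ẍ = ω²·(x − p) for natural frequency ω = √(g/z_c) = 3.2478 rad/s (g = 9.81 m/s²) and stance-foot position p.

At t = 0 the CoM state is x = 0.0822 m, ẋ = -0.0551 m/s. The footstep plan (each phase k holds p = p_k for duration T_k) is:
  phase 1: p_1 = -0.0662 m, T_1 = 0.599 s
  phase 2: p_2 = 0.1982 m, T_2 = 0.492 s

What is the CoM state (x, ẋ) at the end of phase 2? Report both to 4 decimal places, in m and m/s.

x = 1.7931, ẋ = 5.3381

phase 1: p=-0.0662, T=0.599, ωT=1.945432, cosh=3.569790, sinh=3.426865; start (x,ẋ)=(0.082200, -0.055100) → end (x,ẋ)=(0.405419, 1.454963)
phase 2: p=0.1982, T=0.492, ωT=1.597918, cosh=2.572523, sinh=2.370206; start (x,ẋ)=(0.405419, 1.454963) → end (x,ẋ)=(1.793090, 5.338087)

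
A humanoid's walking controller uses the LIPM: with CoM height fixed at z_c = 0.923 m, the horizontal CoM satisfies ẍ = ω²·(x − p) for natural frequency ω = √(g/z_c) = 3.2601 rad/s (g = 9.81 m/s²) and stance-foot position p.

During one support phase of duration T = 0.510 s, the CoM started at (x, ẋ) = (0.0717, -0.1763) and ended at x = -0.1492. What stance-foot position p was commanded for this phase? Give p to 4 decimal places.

ωT = 3.2601·0.510 = 1.662651; cosh(ωT) = 2.731454, sinh(ωT) = 2.541818
x(T) = p + (x₀−p)·cosh(ωT) + (ẋ₀/ω)·sinh(ωT) ⇒ p·(1 − cosh) = x(T) − x₀·cosh − (ẋ₀/ω)·sinh
numerator   = -0.1492 − (0.0717)·2.731454 − (-0.1763/3.2601)·2.541818 = -0.207589
denominator = 1 − 2.731454 = -1.731454
p = -0.207589 / -1.731454 = 0.1199

p = 0.1199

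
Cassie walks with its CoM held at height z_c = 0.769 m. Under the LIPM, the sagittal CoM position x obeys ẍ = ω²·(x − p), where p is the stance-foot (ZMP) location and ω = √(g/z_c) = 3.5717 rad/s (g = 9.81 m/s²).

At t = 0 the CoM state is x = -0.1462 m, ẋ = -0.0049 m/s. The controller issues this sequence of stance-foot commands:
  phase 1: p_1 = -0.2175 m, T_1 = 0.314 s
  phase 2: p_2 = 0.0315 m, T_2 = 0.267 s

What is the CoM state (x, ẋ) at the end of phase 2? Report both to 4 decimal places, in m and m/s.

phase 1: p=-0.2175, T=0.314, ωT=1.121514, cosh=1.697642, sinh=1.371856; start (x,ẋ)=(-0.146200, -0.004900) → end (x,ẋ)=(-0.098340, 0.341041)
phase 2: p=0.0315, T=0.267, ωT=0.953644, cosh=1.490242, sinh=1.104907; start (x,ẋ)=(-0.098340, 0.341041) → end (x,ẋ)=(-0.056492, -0.004167)

x = -0.0565, ẋ = -0.0042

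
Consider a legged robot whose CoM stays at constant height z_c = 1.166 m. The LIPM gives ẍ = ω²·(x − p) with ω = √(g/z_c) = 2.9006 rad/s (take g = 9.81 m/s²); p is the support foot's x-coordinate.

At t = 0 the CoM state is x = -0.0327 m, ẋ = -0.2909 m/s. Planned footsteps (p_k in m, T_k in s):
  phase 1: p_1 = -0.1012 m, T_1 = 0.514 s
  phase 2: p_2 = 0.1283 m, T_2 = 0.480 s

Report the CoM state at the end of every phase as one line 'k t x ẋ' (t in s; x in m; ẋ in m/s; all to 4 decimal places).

1 0.5140 -0.1528 -0.2599
2 0.9940 -0.6413 -2.0943

phase 1: p=-0.1012, T=0.514, ωT=1.490908, cosh=2.333148, sinh=2.107980; start (x,ẋ)=(-0.032700, -0.290900) → end (x,ẋ)=(-0.152788, -0.259876)
phase 2: p=0.1283, T=0.480, ωT=1.392288, cosh=2.136276, sinh=1.887770; start (x,ẋ)=(-0.152788, -0.259876) → end (x,ẋ)=(-0.641314, -2.094310)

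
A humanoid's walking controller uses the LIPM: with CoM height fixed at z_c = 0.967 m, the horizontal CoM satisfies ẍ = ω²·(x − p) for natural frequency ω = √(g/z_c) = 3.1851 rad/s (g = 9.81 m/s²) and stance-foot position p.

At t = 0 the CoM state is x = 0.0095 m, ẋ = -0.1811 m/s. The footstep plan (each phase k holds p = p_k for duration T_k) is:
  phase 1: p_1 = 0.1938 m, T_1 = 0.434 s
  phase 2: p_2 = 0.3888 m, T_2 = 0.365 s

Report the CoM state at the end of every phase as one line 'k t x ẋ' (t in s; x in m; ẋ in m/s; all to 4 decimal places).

1 0.4340 -0.3026 -1.4792
2 0.7990 -1.4949 -5.7737

phase 1: p=0.1938, T=0.434, ωT=1.382333, cosh=2.117590, sinh=1.866598; start (x,ẋ)=(0.009500, -0.181100) → end (x,ẋ)=(-0.302604, -1.479214)
phase 2: p=0.3888, T=0.365, ωT=1.162561, cosh=1.755399, sinh=1.442715; start (x,ẋ)=(-0.302604, -1.479214) → end (x,ẋ)=(-1.494911, -5.773745)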